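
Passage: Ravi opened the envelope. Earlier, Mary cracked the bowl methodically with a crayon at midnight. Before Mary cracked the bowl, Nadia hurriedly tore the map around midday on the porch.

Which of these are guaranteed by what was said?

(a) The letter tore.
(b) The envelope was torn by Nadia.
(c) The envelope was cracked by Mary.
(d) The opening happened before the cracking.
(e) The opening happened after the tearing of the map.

(a) Not entailed — the map is what tore, not the letter.
(b) Not entailed — Nadia tore the map, not the envelope; the envelope belongs to the opening event.
(c) Not entailed — Mary cracked the bowl, not the envelope; the envelope belongs to the opening event.
(d) Not entailed — the narrative places the cracking before the opening, not after.
(e) Entailed — the narrative places the tearing before the opening.

(e)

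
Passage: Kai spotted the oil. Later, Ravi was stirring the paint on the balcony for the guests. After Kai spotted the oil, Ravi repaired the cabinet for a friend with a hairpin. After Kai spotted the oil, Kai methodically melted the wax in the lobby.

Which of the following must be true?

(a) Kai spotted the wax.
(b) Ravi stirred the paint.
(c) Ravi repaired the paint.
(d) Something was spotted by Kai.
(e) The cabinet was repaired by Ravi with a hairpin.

(a) Not entailed — Kai spotted the oil, not the wax; the wax belongs to the melting event.
(b) Entailed — 'stir' is an activity; 'was stirring' entails that some stirring happened, so 'stirred' holds.
(c) Not entailed — Ravi repaired the cabinet, not the paint; the paint belongs to the stirring event.
(d) Entailed — generalizing the patient leaves a sub-description the original still satisfies.
(e) Entailed — the original entails any weakening of itself; this just drops 'for a friend'.

(b), (d), (e)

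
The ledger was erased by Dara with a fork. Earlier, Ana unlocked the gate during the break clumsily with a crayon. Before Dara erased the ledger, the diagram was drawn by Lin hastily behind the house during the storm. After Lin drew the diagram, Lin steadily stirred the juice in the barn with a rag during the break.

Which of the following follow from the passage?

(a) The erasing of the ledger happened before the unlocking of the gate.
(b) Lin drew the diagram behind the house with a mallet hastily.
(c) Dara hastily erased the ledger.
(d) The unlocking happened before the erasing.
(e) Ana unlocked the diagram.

(a) Not entailed — the narrative places the unlocking before the erasing, not after.
(b) Not entailed — 'with a mallet' adds information not in the original event.
(c) Not entailed — 'hastily' adds information not in the original event.
(d) Entailed — the narrative places the unlocking before the erasing.
(e) Not entailed — Ana unlocked the gate, not the diagram; the diagram belongs to the drawing event.

(d)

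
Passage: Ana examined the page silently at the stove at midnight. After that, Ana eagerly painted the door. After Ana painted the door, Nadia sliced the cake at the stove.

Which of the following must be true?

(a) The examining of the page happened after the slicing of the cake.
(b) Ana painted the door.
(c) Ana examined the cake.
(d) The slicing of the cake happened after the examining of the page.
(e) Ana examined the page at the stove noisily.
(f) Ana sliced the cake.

(a) Not entailed — the narrative places the examining before the slicing, not after.
(b) Entailed — every conjunct here is already in the original painting event.
(c) Not entailed — Ana examined the page, not the cake; the cake belongs to the slicing event.
(d) Entailed — the narrative places the examining before the slicing.
(e) Not entailed — 'noisily' adds a manner not in (and inconsistent with) the original.
(f) Not entailed — the passage has Nadia slicing the cake, not Ana.

(b), (d)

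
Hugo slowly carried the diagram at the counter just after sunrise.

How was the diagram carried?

slowly

'slowly' marks the manner of the carrying event.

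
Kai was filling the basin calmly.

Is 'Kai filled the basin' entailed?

no

'was filling' is progressive; for an accomplishment like 'fill the basin', it doesn't entail completion.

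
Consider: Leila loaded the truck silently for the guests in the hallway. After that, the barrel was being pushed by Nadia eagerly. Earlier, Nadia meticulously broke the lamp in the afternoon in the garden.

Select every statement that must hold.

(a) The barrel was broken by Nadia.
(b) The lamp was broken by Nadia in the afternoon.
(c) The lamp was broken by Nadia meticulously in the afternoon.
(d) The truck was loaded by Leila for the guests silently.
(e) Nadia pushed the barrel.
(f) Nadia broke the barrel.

(b), (c), (d), (e)

(a) Not entailed — Nadia broke the lamp, not the barrel; the barrel belongs to the pushing event.
(b) Entailed — every conjunct here is already in the original breaking event.
(c) Entailed — dropping 'in the garden' leaves a sub-description the original still satisfies.
(d) Entailed — the original entails any weakening of itself; this just drops 'in the hallway'.
(e) Entailed — 'push' is an activity; 'was pushing' entails that some pushing happened, so 'pushed' holds.
(f) Not entailed — Nadia broke the lamp, not the barrel; the barrel belongs to the pushing event.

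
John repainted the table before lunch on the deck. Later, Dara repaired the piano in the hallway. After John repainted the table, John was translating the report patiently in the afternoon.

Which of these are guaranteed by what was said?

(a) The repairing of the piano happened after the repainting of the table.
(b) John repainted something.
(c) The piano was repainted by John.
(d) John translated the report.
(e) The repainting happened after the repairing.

(a) Entailed — the narrative places the repainting before the repairing.
(b) Entailed — every conjunct here is already in the original repainting event.
(c) Not entailed — John repainted the table, not the piano; the piano belongs to the repairing event.
(d) Not entailed — 'was translating' is progressive on an accomplishment; it does not entail the completed 'translated'.
(e) Not entailed — the narrative places the repainting before the repairing, not after.

(a), (b)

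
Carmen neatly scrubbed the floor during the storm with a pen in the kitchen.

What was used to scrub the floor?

a pen

'with a pen' marks the instrument of the scrubbing event.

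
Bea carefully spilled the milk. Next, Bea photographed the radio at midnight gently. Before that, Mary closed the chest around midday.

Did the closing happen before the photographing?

The narrative orders the closing before the photographing.

yes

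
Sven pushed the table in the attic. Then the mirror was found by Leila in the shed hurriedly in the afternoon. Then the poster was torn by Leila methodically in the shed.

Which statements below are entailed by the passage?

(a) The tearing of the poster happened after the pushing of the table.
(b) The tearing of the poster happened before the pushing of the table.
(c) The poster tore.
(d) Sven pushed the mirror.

(a) Entailed — the narrative places the pushing before the tearing.
(b) Not entailed — the narrative places the pushing before the tearing, not after.
(c) Entailed — 'Leila tore the poster' is causative; it entails the inchoative 'the poster tore'.
(d) Not entailed — Sven pushed the table, not the mirror; the mirror belongs to the finding event.

(a), (c)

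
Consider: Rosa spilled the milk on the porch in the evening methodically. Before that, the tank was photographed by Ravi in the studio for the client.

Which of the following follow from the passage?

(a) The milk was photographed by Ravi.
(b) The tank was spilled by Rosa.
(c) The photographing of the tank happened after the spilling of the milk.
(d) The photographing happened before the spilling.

(d)

(a) Not entailed — Ravi photographed the tank, not the milk; the milk belongs to the spilling event.
(b) Not entailed — Rosa spilled the milk, not the tank; the tank belongs to the photographing event.
(c) Not entailed — the narrative places the photographing before the spilling, not after.
(d) Entailed — the narrative places the photographing before the spilling.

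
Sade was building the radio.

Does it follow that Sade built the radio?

no

'was building' is progressive; for an accomplishment like 'build the radio', it doesn't entail completion.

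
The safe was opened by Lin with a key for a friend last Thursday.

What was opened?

the safe

'the safe' marks the patient of the opening event.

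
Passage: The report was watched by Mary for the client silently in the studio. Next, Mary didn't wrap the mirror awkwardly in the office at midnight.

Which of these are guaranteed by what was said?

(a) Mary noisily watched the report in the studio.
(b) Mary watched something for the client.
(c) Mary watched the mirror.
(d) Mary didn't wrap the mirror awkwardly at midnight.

(a) Not entailed — 'noisily' adds a manner not in (and inconsistent with) the original.
(b) Entailed — dropping 'silently', 'in the studio' and generalizing the patient leaves a sub-description the original still satisfies.
(c) Not entailed — Mary watched the report, not the mirror; the mirror belongs to the wrapping event.
(d) Not entailed — dropping 'in the office' under negation is not valid — the original leaves open that Mary wrapped the mirror some other way.

(b)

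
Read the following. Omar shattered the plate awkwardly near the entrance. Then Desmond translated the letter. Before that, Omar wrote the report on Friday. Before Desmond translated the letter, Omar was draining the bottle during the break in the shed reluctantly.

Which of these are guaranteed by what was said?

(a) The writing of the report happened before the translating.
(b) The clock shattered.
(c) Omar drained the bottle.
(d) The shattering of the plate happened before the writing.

(a)

(a) Entailed — the narrative places the writing before the translating.
(b) Not entailed — the plate is what shattered, not the clock.
(c) Not entailed — 'was draining' is progressive on an accomplishment; it does not entail the completed 'drained'.
(d) Not entailed — the narrative doesn't order the shattering relative to the writing.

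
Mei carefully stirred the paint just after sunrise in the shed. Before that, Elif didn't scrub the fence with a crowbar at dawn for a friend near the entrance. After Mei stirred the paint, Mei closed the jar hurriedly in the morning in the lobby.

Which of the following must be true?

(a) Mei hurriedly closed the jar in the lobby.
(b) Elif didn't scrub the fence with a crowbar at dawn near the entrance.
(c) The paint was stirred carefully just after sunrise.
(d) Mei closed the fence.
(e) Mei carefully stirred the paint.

(a), (c), (e)

(a) Entailed — this follows by dropping conjuncts from the closing event's description.
(b) Not entailed — dropping 'for a friend' under negation is not valid — the original leaves open that Elif scrubbed the fence some other way.
(c) Entailed — this follows by dropping conjuncts from the stirring event's description.
(d) Not entailed — Mei closed the jar, not the fence; the fence belongs to the scrubbing event.
(e) Entailed — the original entails any weakening of itself; this just drops 'just after sunrise', 'in the shed'.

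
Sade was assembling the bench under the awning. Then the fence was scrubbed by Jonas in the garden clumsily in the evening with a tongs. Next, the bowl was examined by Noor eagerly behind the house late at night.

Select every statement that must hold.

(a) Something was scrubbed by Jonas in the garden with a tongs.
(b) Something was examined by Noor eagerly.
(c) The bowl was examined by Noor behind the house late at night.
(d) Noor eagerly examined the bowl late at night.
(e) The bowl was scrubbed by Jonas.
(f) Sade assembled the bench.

(a) Entailed — every conjunct here is already in the original scrubbing event.
(b) Entailed — this follows by dropping conjuncts from the examining event's description.
(c) Entailed — the original entails any weakening of itself; this just drops 'eagerly'.
(d) Entailed — this follows by dropping conjuncts from the examining event's description.
(e) Not entailed — Jonas scrubbed the fence, not the bowl; the bowl belongs to the examining event.
(f) Not entailed — 'was assembling' is progressive on an accomplishment; it does not entail the completed 'assembled'.

(a), (b), (c), (d)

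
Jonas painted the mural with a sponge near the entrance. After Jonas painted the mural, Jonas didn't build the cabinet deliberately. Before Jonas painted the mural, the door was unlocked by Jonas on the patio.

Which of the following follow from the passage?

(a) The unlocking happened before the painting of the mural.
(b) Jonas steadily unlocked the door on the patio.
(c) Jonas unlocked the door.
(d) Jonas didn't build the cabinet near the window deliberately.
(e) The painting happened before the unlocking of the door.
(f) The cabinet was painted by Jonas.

(a), (c), (d)

(a) Entailed — the narrative places the unlocking before the painting.
(b) Not entailed — 'steadily' adds information not in the original event.
(c) Entailed — dropping 'on the patio' leaves a sub-description the original still satisfies.
(d) Entailed — under negation, adding a further restriction is entailed: if no such building event occurred, none occurred near the window either.
(e) Not entailed — the narrative places the unlocking before the painting, not after.
(f) Not entailed — Jonas painted the mural, not the cabinet; the cabinet belongs to the building event.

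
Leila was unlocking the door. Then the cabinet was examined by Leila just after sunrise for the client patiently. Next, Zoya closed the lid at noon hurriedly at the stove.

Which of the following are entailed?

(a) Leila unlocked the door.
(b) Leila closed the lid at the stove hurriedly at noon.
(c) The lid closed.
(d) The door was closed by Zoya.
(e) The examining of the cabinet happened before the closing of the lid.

(a) Not entailed — 'was unlocking' is progressive on an accomplishment; it does not entail the completed 'unlocked'.
(b) Not entailed — the passage has Zoya closing the lid, not Leila.
(c) Entailed — 'Zoya closed the lid' is causative; it entails the inchoative 'the lid closed'.
(d) Not entailed — Zoya closed the lid, not the door; the door belongs to the unlocking event.
(e) Entailed — the narrative places the examining before the closing.

(c), (e)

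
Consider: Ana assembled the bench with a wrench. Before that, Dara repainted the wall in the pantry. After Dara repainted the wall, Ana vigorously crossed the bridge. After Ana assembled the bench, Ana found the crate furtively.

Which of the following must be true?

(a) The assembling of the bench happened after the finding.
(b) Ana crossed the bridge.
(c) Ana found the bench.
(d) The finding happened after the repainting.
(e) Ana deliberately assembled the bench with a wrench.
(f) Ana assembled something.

(a) Not entailed — the narrative places the assembling before the finding, not after.
(b) Entailed — the original entails any weakening of itself; this just drops 'vigorously'.
(c) Not entailed — Ana found the crate, not the bench; the bench belongs to the assembling event.
(d) Entailed — the narrative places the repainting before the finding.
(e) Not entailed — 'deliberately' adds information not in the original event.
(f) Entailed — every conjunct here is already in the original assembling event.

(b), (d), (f)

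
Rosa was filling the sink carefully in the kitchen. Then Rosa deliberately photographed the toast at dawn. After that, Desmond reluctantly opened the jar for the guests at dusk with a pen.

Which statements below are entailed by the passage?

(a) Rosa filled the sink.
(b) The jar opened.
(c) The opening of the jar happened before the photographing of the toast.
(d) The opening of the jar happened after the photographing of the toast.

(b), (d)

(a) Not entailed — 'was filling' is progressive on an accomplishment; it does not entail the completed 'filled'.
(b) Entailed — 'Desmond opened the jar' is causative; it entails the inchoative 'the jar opened'.
(c) Not entailed — the narrative places the photographing before the opening, not after.
(d) Entailed — the narrative places the photographing before the opening.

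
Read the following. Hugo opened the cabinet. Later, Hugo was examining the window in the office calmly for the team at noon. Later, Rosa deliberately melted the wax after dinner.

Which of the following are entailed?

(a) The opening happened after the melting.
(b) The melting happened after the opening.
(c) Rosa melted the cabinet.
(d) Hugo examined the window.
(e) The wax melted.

(a) Not entailed — the narrative places the opening before the melting, not after.
(b) Entailed — the narrative places the opening before the melting.
(c) Not entailed — Rosa melted the wax, not the cabinet; the cabinet belongs to the opening event.
(d) Entailed — 'examine' is an activity; 'was examining' entails that some examining happened, so 'examined' holds.
(e) Entailed — 'Rosa melted the wax' is causative; it entails the inchoative 'the wax melted'.

(b), (d), (e)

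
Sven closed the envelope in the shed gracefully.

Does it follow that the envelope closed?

yes

'Sven closed the envelope' is the causative; it entails the inchoative 'the envelope closed'.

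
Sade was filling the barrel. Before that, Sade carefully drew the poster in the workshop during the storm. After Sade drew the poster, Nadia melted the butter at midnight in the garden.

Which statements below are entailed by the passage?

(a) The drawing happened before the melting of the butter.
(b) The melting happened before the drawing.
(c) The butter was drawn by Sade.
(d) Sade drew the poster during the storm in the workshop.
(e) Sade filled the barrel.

(a) Entailed — the narrative places the drawing before the melting.
(b) Not entailed — the narrative places the drawing before the melting, not after.
(c) Not entailed — Sade drew the poster, not the butter; the butter belongs to the melting event.
(d) Entailed — this follows by dropping conjuncts from the drawing event's description.
(e) Not entailed — 'was filling' is progressive on an accomplishment; it does not entail the completed 'filled'.

(a), (d)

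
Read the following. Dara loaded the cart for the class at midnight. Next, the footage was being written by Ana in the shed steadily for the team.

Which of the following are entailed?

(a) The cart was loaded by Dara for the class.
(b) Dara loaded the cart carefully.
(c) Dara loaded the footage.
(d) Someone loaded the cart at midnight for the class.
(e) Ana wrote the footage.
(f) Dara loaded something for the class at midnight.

(a) Entailed — every conjunct here is already in the original loading event.
(b) Not entailed — 'carefully' adds information not in the original event.
(c) Not entailed — Dara loaded the cart, not the footage; the footage belongs to the writing event.
(d) Entailed — this follows by dropping conjuncts from the loading event's description.
(e) Not entailed — 'was writing' is progressive on an accomplishment; it does not entail the completed 'wrote'.
(f) Entailed — this follows by dropping conjuncts from the loading event's description.

(a), (d), (f)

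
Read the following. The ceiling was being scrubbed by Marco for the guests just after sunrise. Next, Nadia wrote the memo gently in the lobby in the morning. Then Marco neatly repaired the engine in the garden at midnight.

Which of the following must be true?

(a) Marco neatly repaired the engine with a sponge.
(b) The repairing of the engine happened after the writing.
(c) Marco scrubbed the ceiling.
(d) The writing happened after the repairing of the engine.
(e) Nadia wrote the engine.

(a) Not entailed — 'with a sponge' adds information not in the original event.
(b) Entailed — the narrative places the writing before the repairing.
(c) Entailed — 'scrub' is an activity; 'was scrubbing' entails that some scrubbing happened, so 'scrubbed' holds.
(d) Not entailed — the narrative places the writing before the repairing, not after.
(e) Not entailed — Nadia wrote the memo, not the engine; the engine belongs to the repairing event.

(b), (c)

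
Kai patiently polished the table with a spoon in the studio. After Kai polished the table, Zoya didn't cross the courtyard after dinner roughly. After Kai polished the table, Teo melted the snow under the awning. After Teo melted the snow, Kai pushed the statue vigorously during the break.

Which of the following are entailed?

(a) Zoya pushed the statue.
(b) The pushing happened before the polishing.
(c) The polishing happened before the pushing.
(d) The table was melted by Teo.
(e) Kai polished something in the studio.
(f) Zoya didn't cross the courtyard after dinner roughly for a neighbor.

(c), (e), (f)

(a) Not entailed — the passage has Kai pushing the statue, not Zoya.
(b) Not entailed — the narrative places the polishing before the pushing, not after.
(c) Entailed — the narrative places the polishing before the pushing.
(d) Not entailed — Teo melted the snow, not the table; the table belongs to the polishing event.
(e) Entailed — the original entails any weakening of itself; this just drops 'with a spoon', 'patiently' and generalizes the patient.
(f) Entailed — under negation, adding a further restriction is entailed: if no such crossing event occurred, none occurred for a neighbor either.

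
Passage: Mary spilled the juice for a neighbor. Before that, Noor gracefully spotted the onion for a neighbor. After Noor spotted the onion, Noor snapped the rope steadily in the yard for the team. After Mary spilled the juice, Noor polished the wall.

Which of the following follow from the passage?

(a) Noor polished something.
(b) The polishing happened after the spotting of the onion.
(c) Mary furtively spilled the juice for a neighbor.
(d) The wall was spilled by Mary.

(a) Entailed — every conjunct here is already in the original polishing event.
(b) Entailed — the narrative places the spotting before the polishing.
(c) Not entailed — 'furtively' adds information not in the original event.
(d) Not entailed — Mary spilled the juice, not the wall; the wall belongs to the polishing event.

(a), (b)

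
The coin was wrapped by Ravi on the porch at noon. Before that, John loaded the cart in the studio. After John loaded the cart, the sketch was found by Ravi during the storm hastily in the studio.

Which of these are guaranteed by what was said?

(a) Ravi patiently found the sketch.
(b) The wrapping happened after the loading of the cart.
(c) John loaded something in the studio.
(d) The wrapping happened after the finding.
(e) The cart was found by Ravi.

(b), (c)

(a) Not entailed — 'patiently' adds a manner not in (and inconsistent with) the original.
(b) Entailed — the narrative places the loading before the wrapping.
(c) Entailed — generalizing the patient leaves a sub-description the original still satisfies.
(d) Not entailed — the narrative doesn't order the finding relative to the wrapping.
(e) Not entailed — Ravi found the sketch, not the cart; the cart belongs to the loading event.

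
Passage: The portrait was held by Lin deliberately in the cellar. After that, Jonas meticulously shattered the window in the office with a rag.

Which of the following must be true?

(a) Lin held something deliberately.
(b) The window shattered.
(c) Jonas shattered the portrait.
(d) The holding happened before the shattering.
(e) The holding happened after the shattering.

(a), (b), (d)

(a) Entailed — every conjunct here is already in the original holding event.
(b) Entailed — 'Jonas shattered the window' is causative; it entails the inchoative 'the window shattered'.
(c) Not entailed — Jonas shattered the window, not the portrait; the portrait belongs to the holding event.
(d) Entailed — the narrative places the holding before the shattering.
(e) Not entailed — the narrative places the holding before the shattering, not after.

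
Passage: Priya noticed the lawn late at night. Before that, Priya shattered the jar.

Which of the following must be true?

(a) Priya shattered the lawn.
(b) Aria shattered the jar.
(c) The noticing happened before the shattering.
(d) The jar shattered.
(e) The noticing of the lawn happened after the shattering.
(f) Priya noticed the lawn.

(a) Not entailed — Priya shattered the jar, not the lawn; the lawn belongs to the noticing event.
(b) Not entailed — the passage has Priya shattering the jar, not Aria.
(c) Not entailed — the narrative places the shattering before the noticing, not after.
(d) Entailed — 'Priya shattered the jar' is causative; it entails the inchoative 'the jar shattered'.
(e) Entailed — the narrative places the shattering before the noticing.
(f) Entailed — every conjunct here is already in the original noticing event.

(d), (e), (f)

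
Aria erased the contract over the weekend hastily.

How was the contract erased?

'hastily' marks the manner of the erasing event.

hastily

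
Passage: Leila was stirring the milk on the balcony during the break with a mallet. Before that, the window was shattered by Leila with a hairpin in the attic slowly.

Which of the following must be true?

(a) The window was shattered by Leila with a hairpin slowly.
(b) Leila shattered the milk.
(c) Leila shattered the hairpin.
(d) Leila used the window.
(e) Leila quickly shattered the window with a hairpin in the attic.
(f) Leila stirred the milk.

(a), (f)

(a) Entailed — dropping 'in the attic' leaves a sub-description the original still satisfies.
(b) Not entailed — Leila shattered the window, not the milk; the milk belongs to the stirring event.
(c) Not entailed — the hairpin is the instrument, not what was shattered.
(d) Not entailed — the window is the patient, not an instrument — Leila used a hairpin.
(e) Not entailed — 'quickly' adds a manner not in (and inconsistent with) the original.
(f) Entailed — 'stir' is an activity; 'was stirring' entails that some stirring happened, so 'stirred' holds.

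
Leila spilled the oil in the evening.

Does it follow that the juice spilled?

no

Nothing is said about any juice; only the oil is affected.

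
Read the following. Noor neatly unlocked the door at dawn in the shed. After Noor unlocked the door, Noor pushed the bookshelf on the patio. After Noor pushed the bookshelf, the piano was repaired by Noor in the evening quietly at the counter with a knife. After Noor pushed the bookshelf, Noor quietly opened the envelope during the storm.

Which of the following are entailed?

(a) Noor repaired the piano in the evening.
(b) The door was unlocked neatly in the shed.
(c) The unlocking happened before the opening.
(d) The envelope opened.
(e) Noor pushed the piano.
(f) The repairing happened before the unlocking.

(a) Entailed — every conjunct here is already in the original repairing event.
(b) Entailed — every conjunct here is already in the original unlocking event.
(c) Entailed — the narrative places the unlocking before the opening.
(d) Entailed — 'Noor opened the envelope' is causative; it entails the inchoative 'the envelope opened'.
(e) Not entailed — Noor pushed the bookshelf, not the piano; the piano belongs to the repairing event.
(f) Not entailed — the narrative places the unlocking before the repairing, not after.

(a), (b), (c), (d)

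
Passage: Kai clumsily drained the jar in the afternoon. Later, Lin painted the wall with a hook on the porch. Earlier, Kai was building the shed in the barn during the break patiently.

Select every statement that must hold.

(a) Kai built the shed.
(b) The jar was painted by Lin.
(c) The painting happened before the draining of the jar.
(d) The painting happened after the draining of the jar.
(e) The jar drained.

(d), (e)

(a) Not entailed — 'was building' is progressive on an accomplishment; it does not entail the completed 'built'.
(b) Not entailed — Lin painted the wall, not the jar; the jar belongs to the draining event.
(c) Not entailed — the narrative places the draining before the painting, not after.
(d) Entailed — the narrative places the draining before the painting.
(e) Entailed — 'Kai drained the jar' is causative; it entails the inchoative 'the jar drained'.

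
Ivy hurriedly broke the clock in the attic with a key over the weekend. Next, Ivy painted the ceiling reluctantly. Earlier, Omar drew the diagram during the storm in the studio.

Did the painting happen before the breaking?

no

The narrative orders the breaking before the painting.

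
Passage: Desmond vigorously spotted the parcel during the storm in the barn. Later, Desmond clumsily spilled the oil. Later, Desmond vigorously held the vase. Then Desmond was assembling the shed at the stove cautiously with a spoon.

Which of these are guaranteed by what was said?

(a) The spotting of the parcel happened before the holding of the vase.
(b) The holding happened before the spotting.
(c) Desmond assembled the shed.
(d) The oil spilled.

(a), (d)

(a) Entailed — the narrative places the spotting before the holding.
(b) Not entailed — the narrative places the spotting before the holding, not after.
(c) Not entailed — 'was assembling' is progressive on an accomplishment; it does not entail the completed 'assembled'.
(d) Entailed — 'Desmond spilled the oil' is causative; it entails the inchoative 'the oil spilled'.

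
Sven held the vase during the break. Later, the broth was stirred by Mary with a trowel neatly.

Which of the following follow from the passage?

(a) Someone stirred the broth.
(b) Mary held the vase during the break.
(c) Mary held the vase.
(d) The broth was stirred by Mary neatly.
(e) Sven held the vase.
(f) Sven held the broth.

(a), (d), (e)

(a) Entailed — every conjunct here is already in the original stirring event.
(b) Not entailed — the passage has Sven holding the vase, not Mary.
(c) Not entailed — the passage has Sven holding the vase, not Mary.
(d) Entailed — dropping 'with a trowel' leaves a sub-description the original still satisfies.
(e) Entailed — the original entails any weakening of itself; this just drops 'during the break'.
(f) Not entailed — Sven held the vase, not the broth; the broth belongs to the stirring event.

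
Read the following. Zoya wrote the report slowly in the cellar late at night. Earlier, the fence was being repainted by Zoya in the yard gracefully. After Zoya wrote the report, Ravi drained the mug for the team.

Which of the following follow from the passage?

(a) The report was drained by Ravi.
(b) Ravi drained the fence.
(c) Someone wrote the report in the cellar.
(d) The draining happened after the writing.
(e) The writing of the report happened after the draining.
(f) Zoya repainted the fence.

(c), (d)

(a) Not entailed — Ravi drained the mug, not the report; the report belongs to the writing event.
(b) Not entailed — Ravi drained the mug, not the fence; the fence belongs to the repainting event.
(c) Entailed — the original entails any weakening of itself; this just drops 'late at night', 'slowly' and generalizes the agent.
(d) Entailed — the narrative places the writing before the draining.
(e) Not entailed — the narrative places the writing before the draining, not after.
(f) Not entailed — 'was repainting' is progressive on an accomplishment; it does not entail the completed 'repainted'.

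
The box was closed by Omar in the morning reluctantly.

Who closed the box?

'Omar' marks the agent of the closing event.

Omar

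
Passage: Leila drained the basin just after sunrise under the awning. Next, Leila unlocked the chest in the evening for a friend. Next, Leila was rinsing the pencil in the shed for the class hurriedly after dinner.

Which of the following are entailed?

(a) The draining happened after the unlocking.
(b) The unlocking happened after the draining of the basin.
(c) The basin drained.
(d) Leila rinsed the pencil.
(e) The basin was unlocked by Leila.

(a) Not entailed — the narrative places the draining before the unlocking, not after.
(b) Entailed — the narrative places the draining before the unlocking.
(c) Entailed — 'Leila drained the basin' is causative; it entails the inchoative 'the basin drained'.
(d) Entailed — 'rinse' is an activity; 'was rinsing' entails that some rinsing happened, so 'rinsed' holds.
(e) Not entailed — Leila unlocked the chest, not the basin; the basin belongs to the draining event.

(b), (c), (d)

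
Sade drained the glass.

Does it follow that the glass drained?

'Sade drained the glass' is the causative; it entails the inchoative 'the glass drained'.

yes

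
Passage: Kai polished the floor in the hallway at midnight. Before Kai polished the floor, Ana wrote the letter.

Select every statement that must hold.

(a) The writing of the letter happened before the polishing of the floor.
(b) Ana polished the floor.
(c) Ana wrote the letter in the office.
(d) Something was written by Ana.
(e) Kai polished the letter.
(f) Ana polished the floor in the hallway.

(a) Entailed — the narrative places the writing before the polishing.
(b) Not entailed — the passage has Kai polishing the floor, not Ana.
(c) Not entailed — 'in the office' adds information not in the original event.
(d) Entailed — generalizing the patient leaves a sub-description the original still satisfies.
(e) Not entailed — Kai polished the floor, not the letter; the letter belongs to the writing event.
(f) Not entailed — the passage has Kai polishing the floor, not Ana.

(a), (d)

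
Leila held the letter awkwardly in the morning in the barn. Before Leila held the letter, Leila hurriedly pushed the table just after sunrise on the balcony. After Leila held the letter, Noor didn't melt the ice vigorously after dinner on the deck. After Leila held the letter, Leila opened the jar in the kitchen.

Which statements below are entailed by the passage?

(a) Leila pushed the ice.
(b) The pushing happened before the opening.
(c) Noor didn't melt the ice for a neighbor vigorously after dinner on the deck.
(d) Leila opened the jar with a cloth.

(a) Not entailed — Leila pushed the table, not the ice; the ice belongs to the melting event.
(b) Entailed — the narrative places the pushing before the opening.
(c) Entailed — under negation, adding a further restriction is entailed: if no such melting event occurred, none occurred for a neighbor either.
(d) Not entailed — 'with a cloth' adds information not in the original event.

(b), (c)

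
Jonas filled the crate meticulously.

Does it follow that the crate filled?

yes

'Jonas filled the crate' is the causative; it entails the inchoative 'the crate filled'.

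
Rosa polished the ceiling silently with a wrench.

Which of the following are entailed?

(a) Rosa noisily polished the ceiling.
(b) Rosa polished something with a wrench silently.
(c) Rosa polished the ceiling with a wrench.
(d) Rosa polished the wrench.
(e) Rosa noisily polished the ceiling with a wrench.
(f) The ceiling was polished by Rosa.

(b), (c), (f)

(a) Not entailed — 'noisily' adds a manner not in (and inconsistent with) the original.
(b) Entailed — every conjunct here is already in the original polishing event.
(c) Entailed — the original entails any weakening of itself; this just drops 'silently'.
(d) Not entailed — the wrench is the instrument, not what was polished.
(e) Not entailed — 'noisily' adds a manner not in (and inconsistent with) the original.
(f) Entailed — every conjunct here is already in the original polishing event.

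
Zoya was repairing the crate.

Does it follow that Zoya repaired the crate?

'was repairing' is progressive; for an accomplishment like 'repair the crate', it doesn't entail completion.

no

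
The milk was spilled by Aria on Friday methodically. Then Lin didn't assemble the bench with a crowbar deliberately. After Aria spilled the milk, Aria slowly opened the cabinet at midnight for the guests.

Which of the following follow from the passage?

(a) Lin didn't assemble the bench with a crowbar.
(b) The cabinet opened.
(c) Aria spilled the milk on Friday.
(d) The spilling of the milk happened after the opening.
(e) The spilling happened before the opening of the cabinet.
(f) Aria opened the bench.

(b), (c), (e)

(a) Not entailed — dropping 'deliberately' under negation is not valid — the original leaves open that Lin assembled the bench some other way.
(b) Entailed — 'Aria opened the cabinet' is causative; it entails the inchoative 'the cabinet opened'.
(c) Entailed — this follows by dropping conjuncts from the spilling event's description.
(d) Not entailed — the narrative places the spilling before the opening, not after.
(e) Entailed — the narrative places the spilling before the opening.
(f) Not entailed — Aria opened the cabinet, not the bench; the bench belongs to the assembling event.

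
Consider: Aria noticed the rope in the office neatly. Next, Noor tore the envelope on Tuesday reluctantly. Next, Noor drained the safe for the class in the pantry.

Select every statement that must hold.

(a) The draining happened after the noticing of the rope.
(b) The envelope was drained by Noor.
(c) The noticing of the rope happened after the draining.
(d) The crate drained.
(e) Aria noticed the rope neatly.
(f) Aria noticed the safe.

(a) Entailed — the narrative places the noticing before the draining.
(b) Not entailed — Noor drained the safe, not the envelope; the envelope belongs to the tearing event.
(c) Not entailed — the narrative places the noticing before the draining, not after.
(d) Not entailed — the safe is what drained, not the crate.
(e) Entailed — this follows by dropping conjuncts from the noticing event's description.
(f) Not entailed — Aria noticed the rope, not the safe; the safe belongs to the draining event.

(a), (e)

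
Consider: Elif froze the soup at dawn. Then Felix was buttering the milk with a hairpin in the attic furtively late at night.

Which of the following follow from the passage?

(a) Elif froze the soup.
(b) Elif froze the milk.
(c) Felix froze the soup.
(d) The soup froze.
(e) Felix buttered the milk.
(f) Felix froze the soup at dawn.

(a) Entailed — every conjunct here is already in the original freezing event.
(b) Not entailed — Elif froze the soup, not the milk; the milk belongs to the buttering event.
(c) Not entailed — the passage has Elif freezing the soup, not Felix.
(d) Entailed — 'Elif froze the soup' is causative; it entails the inchoative 'the soup froze'.
(e) Not entailed — 'was buttering' is progressive on an accomplishment; it does not entail the completed 'buttered'.
(f) Not entailed — the passage has Elif freezing the soup, not Felix.

(a), (d)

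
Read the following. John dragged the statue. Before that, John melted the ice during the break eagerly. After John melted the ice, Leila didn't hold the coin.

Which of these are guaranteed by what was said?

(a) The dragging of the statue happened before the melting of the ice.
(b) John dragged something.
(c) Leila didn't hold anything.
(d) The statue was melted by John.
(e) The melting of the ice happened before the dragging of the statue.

(b), (e)

(a) Not entailed — the narrative places the melting before the dragging, not after.
(b) Entailed — every conjunct here is already in the original dragging event.
(c) Not entailed — the original only denies this specific event; Leila may have held something else.
(d) Not entailed — John melted the ice, not the statue; the statue belongs to the dragging event.
(e) Entailed — the narrative places the melting before the dragging.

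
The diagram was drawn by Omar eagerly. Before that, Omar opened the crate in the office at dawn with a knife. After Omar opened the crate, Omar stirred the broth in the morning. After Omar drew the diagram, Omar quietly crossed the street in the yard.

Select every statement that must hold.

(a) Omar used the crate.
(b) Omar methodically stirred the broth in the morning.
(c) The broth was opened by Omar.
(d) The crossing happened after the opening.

(d)

(a) Not entailed — the crate is the patient, not an instrument — Omar used a knife.
(b) Not entailed — 'methodically' adds information not in the original event.
(c) Not entailed — Omar opened the crate, not the broth; the broth belongs to the stirring event.
(d) Entailed — the narrative places the opening before the crossing.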